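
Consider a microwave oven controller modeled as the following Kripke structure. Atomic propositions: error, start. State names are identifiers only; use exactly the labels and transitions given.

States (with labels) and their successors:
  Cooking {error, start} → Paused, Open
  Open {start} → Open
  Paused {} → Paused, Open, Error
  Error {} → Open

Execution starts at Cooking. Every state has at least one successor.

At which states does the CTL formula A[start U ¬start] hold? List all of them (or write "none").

{Paused, Error}

States satisfying start: {Cooking, Open}.
States satisfying ¬start: {Paused, Error}.
States satisfying A[start U ¬start]: {Paused, Error}.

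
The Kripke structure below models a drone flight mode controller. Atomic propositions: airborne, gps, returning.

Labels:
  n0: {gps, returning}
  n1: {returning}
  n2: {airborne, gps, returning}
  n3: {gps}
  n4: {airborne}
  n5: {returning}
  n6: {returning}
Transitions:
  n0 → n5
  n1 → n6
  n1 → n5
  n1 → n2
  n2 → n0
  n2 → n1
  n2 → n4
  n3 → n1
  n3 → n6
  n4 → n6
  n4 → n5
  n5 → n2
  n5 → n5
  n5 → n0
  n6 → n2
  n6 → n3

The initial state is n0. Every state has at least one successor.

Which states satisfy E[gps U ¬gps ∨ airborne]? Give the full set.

States satisfying gps: {n0, n2, n3}.
States satisfying ¬gps ∨ airborne: {n1, n2, n4, n5, n6}.
States satisfying E[gps U ¬gps ∨ airborne]: {n0, n1, n2, n3, n4, n5, n6}.

{n0, n1, n2, n3, n4, n5, n6}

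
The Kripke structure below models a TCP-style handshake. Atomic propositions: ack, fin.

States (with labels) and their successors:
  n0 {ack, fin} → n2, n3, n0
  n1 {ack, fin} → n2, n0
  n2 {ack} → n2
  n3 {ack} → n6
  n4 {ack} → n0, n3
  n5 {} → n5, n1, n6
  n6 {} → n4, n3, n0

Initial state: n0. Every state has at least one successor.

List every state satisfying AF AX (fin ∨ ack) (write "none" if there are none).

States satisfying AX (fin ∨ ack): {n0, n1, n2, n4, n6}.
States satisfying AF AX (fin ∨ ack): {n0, n1, n2, n3, n4, n6}.

{n0, n1, n2, n3, n4, n6}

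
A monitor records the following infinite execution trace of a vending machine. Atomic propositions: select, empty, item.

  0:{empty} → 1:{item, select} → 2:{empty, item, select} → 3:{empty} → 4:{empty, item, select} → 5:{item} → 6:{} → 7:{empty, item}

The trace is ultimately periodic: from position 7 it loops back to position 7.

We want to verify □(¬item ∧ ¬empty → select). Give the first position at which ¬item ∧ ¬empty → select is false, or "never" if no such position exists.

6

Check ¬item ∧ ¬empty → select at each position in order: 0 ✓, 1 ✓, 2 ✓, 3 ✓, 4 ✓, 5 ✓.
At position 6 the labels are {}, so ¬item ∧ ¬empty → select is false there. This is the first violation.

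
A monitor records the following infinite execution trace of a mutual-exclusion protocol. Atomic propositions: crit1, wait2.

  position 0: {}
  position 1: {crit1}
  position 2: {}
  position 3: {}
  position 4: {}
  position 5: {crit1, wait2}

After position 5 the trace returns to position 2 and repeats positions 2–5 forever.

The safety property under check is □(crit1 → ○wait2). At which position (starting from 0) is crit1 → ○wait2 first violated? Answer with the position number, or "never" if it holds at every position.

Check crit1 → ○wait2 at each position in order: 0 ✓.
At position 1 the labels are {crit1} and the next position 2 has {}, so crit1 → ○wait2 is false there. This is the first violation.

1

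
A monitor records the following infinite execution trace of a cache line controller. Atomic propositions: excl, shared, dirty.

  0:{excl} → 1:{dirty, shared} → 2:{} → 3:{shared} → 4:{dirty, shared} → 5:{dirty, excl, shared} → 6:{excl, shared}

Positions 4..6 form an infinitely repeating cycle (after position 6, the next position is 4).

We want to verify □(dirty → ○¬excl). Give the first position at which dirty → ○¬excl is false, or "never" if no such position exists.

Check dirty → ○¬excl at each position in order: 0 ✓, 1 ✓, 2 ✓, 3 ✓.
At position 4 the labels are {dirty, shared} and the next position 5 has {dirty, excl, shared}, so dirty → ○¬excl is false there. This is the first violation.

4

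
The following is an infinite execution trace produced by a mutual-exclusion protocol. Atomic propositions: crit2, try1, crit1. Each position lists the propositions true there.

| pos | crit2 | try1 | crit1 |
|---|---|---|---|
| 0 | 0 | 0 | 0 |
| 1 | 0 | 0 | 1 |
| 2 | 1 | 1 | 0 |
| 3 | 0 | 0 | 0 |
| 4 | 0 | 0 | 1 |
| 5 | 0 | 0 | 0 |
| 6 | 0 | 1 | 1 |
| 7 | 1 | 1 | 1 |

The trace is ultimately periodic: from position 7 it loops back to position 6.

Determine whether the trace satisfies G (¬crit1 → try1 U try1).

Does not hold

¬crit1 → try1 U try1 must hold at every position from 0 onward. It fails at position 0, so G (¬crit1 → try1 U try1) is false.
Positions where ¬crit1 holds: 0, 2, 3, 5.
Check try1 U try1 at each: 0→fails, 2→ok, 3→fails, 5→fails.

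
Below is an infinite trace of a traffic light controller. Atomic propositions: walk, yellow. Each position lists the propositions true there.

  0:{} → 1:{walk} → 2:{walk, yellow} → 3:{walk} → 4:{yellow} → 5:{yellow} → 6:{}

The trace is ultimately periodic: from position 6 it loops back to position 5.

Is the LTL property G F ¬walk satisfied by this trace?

Satisfied

F ¬walk holds at every position 0..6, and those are all positions ever visited, so G F ¬walk holds.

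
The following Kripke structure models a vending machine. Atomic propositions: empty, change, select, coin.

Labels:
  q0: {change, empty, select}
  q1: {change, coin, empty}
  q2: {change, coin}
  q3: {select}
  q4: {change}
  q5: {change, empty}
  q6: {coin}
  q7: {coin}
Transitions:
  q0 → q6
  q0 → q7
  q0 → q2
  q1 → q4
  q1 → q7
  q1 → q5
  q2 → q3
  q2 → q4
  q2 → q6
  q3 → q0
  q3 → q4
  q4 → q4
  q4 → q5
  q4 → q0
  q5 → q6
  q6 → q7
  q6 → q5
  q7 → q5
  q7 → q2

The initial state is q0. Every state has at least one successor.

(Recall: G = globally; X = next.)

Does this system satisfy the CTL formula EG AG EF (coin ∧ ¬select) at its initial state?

Holds

States satisfying AG EF (coin ∧ ¬select): {q0, q1, q2, q3, q4, q5, q6, q7}.
States satisfying EG AG EF (coin ∧ ¬select): {q0, q1, q2, q3, q4, q5, q6, q7}.
q0 ∈ Sat(EG AG EF (coin ∧ ¬select)).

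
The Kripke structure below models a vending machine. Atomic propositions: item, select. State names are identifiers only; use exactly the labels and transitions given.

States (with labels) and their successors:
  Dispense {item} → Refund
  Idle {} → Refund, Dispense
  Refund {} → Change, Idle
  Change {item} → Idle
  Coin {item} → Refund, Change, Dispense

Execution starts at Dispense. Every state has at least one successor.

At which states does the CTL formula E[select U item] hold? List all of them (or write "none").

States satisfying select: ∅.
States satisfying item: {Dispense, Change, Coin}.
States satisfying E[select U item]: {Dispense, Change, Coin}.

{Dispense, Change, Coin}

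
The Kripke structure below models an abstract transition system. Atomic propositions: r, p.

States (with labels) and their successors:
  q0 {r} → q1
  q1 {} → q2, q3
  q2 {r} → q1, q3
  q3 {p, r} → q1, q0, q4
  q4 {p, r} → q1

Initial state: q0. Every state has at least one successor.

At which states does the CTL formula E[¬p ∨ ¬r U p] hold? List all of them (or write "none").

{q0, q1, q2, q3, q4}

States satisfying ¬p ∨ ¬r: {q0, q1, q2}.
States satisfying p: {q3, q4}.
States satisfying E[¬p ∨ ¬r U p]: {q0, q1, q2, q3, q4}.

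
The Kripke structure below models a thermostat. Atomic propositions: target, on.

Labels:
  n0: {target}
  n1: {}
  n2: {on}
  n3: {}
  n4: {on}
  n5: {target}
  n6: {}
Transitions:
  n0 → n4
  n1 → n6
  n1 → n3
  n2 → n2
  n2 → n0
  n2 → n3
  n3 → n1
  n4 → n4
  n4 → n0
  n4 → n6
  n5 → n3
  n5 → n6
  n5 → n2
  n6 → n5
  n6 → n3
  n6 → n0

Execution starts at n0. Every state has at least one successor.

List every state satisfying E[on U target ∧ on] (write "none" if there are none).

States satisfying on: {n2, n4}.
States satisfying target ∧ on: ∅.
States satisfying E[on U target ∧ on]: ∅.

none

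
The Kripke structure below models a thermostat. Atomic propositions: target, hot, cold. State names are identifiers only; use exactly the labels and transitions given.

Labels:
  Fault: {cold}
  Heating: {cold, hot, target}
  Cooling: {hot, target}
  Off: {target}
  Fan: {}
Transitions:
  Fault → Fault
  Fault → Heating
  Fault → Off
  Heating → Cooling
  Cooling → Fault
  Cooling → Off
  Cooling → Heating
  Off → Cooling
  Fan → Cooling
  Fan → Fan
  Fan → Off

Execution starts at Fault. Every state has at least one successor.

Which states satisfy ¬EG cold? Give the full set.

States satisfying cold: {Fault, Heating}.
States satisfying EG cold: {Fault}.
States satisfying ¬EG cold: {Heating, Cooling, Off, Fan}.

{Heating, Cooling, Off, Fan}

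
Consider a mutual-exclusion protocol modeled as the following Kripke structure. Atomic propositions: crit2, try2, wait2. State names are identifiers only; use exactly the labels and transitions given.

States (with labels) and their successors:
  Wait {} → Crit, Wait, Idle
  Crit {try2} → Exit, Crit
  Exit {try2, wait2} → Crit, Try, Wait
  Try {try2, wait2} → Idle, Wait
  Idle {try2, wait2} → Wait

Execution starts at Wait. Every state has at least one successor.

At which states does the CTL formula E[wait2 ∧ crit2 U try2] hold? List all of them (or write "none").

States satisfying wait2 ∧ crit2: ∅.
States satisfying try2: {Crit, Exit, Try, Idle}.
States satisfying E[wait2 ∧ crit2 U try2]: {Crit, Exit, Try, Idle}.

{Crit, Exit, Try, Idle}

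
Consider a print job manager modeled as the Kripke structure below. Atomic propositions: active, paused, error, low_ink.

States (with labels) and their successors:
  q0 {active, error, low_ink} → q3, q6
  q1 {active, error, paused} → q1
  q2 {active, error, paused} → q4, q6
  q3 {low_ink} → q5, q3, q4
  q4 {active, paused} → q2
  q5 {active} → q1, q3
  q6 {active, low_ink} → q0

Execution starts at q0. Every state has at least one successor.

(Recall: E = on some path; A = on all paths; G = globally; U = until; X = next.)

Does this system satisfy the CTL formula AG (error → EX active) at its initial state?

States satisfying error → EX active: {q0, q1, q2, q3, q4, q5, q6}.
States satisfying AG (error → EX active): {q0, q1, q2, q3, q4, q5, q6}.
Every state reachable from q0 satisfies error → EX active.
q0 ∈ Sat(AG (error → EX active)).

Yes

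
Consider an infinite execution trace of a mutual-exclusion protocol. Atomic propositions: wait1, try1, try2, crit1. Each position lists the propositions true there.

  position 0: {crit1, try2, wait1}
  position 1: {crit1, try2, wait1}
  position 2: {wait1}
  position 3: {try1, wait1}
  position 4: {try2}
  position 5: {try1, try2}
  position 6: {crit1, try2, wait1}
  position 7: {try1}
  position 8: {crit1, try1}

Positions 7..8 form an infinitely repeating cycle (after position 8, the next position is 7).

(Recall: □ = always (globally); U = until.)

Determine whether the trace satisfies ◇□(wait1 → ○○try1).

□(wait1 → ○○try1) holds at position 3, which is reachable from 0, so ◇□(wait1 → ○○try1) holds.

Holds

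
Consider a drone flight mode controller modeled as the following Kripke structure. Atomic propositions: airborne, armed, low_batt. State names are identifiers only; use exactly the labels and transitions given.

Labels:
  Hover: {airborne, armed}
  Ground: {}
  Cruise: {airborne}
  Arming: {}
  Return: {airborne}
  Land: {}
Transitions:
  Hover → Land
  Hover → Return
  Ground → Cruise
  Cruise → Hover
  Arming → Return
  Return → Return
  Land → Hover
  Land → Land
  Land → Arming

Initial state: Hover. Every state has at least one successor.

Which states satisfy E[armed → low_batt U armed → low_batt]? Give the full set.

States satisfying armed → low_batt: {Ground, Cruise, Arming, Return, Land}.
States satisfying E[armed → low_batt U armed → low_batt]: {Ground, Cruise, Arming, Return, Land}.

{Ground, Cruise, Arming, Return, Land}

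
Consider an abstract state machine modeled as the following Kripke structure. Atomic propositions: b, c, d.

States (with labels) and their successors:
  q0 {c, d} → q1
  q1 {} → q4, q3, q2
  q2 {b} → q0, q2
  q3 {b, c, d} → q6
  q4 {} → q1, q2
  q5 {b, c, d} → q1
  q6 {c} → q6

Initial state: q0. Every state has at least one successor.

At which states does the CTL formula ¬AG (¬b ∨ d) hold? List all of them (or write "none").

States satisfying ¬b ∨ d: {q0, q1, q3, q4, q5, q6}.
States satisfying AG (¬b ∨ d): {q3, q6}.
States satisfying ¬AG (¬b ∨ d): {q0, q1, q2, q4, q5}.

{q0, q1, q2, q4, q5}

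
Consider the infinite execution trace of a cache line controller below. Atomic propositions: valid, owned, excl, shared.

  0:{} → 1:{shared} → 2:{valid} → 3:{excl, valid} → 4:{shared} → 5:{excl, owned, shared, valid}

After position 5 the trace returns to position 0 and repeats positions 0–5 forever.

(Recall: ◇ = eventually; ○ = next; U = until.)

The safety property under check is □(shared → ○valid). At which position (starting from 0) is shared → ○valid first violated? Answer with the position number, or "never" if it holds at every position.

5

Check shared → ○valid at each position in order: 0 ✓, 1 ✓, 2 ✓, 3 ✓, 4 ✓.
At position 5 the labels are {excl, owned, shared, valid} and the next position 0 has {}, so shared → ○valid is false there. This is the first violation.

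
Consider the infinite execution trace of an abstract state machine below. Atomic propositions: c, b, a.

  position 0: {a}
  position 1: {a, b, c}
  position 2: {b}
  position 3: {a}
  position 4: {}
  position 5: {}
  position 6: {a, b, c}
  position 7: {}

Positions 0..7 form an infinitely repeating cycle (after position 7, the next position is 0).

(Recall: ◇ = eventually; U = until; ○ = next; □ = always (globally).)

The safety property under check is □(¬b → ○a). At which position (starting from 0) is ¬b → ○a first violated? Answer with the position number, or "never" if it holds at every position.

3

Check ¬b → ○a at each position in order: 0 ✓, 1 ✓, 2 ✓.
At position 3 the labels are {a} and the next position 4 has {}, so ¬b → ○a is false there. This is the first violation.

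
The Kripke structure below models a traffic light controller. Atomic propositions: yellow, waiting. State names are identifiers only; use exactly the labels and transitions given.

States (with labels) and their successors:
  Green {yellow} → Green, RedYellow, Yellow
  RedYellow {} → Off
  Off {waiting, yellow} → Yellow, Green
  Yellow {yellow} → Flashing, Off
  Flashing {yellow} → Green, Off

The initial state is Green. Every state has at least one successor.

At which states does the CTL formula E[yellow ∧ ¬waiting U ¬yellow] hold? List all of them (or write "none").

States satisfying yellow ∧ ¬waiting: {Green, Yellow, Flashing}.
States satisfying ¬yellow: {RedYellow}.
States satisfying E[yellow ∧ ¬waiting U ¬yellow]: {Green, RedYellow, Yellow, Flashing}.

{Green, RedYellow, Yellow, Flashing}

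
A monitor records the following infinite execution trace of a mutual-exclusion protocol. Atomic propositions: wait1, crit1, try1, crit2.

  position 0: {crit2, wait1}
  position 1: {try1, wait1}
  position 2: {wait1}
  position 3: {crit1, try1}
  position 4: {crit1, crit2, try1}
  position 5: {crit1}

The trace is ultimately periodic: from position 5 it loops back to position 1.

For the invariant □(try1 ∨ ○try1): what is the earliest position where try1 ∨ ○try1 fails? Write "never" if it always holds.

never

try1 ∨ ○try1 holds at every position 0..5, and those are all the positions the trace ever visits, so the invariant □(try1 ∨ ○try1) is never violated.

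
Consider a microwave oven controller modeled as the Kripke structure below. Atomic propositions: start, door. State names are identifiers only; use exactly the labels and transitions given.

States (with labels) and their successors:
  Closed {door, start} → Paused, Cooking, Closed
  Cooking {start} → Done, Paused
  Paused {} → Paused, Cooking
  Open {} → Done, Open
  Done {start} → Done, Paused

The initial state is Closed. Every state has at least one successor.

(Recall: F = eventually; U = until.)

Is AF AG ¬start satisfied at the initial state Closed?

States satisfying AG ¬start: ∅.
States satisfying AF AG ¬start: ∅.
There is a path from Closed along which AG ¬start never holds.
Closed ∉ Sat(AF AG ¬start).

No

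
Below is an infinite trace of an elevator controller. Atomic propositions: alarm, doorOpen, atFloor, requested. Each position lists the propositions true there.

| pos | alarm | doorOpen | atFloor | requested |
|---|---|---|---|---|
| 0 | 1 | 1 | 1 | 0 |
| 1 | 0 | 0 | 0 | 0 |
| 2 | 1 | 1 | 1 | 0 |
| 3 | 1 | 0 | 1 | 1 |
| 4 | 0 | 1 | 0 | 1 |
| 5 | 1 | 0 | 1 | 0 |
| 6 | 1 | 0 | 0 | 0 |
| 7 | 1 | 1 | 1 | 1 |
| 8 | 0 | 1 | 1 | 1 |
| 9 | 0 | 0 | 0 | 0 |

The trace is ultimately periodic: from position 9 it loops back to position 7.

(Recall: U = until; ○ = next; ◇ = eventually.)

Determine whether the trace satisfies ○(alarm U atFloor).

Does not hold

The position after 0 is 1; alarm U atFloor is false there.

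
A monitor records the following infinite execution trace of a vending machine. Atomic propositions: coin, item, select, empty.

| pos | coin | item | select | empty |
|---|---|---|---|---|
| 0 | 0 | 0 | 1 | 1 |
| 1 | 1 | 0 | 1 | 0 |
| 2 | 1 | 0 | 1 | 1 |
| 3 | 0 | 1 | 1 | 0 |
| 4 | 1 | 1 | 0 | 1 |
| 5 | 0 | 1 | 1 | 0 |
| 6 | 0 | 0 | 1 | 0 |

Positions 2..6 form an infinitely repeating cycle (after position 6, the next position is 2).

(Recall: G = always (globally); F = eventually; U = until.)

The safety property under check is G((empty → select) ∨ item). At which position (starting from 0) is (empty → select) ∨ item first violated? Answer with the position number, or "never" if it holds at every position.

(empty → select) ∨ item holds at every position 0..6, and those are all the positions the trace ever visits, so the invariant G((empty → select) ∨ item) is never violated.

never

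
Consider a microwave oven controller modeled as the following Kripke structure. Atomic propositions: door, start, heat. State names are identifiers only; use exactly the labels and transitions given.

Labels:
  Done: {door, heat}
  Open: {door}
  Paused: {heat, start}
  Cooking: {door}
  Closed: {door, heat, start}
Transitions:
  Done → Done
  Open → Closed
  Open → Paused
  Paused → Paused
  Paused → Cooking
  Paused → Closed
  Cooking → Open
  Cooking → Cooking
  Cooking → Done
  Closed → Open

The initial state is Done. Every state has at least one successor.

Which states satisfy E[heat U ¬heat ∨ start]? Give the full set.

{Open, Paused, Cooking, Closed}

States satisfying heat: {Done, Paused, Closed}.
States satisfying ¬heat ∨ start: {Open, Paused, Cooking, Closed}.
States satisfying E[heat U ¬heat ∨ start]: {Open, Paused, Cooking, Closed}.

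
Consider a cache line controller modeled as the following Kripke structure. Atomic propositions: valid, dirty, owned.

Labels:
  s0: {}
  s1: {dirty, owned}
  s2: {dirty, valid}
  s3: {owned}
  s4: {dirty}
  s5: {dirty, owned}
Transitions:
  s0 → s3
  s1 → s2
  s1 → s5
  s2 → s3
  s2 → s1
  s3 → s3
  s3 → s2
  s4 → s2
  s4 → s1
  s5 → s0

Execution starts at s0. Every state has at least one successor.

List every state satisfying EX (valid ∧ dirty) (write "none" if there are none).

{s1, s3, s4}

States satisfying valid ∧ dirty: {s2}.
States satisfying EX (valid ∧ dirty): {s1, s3, s4}.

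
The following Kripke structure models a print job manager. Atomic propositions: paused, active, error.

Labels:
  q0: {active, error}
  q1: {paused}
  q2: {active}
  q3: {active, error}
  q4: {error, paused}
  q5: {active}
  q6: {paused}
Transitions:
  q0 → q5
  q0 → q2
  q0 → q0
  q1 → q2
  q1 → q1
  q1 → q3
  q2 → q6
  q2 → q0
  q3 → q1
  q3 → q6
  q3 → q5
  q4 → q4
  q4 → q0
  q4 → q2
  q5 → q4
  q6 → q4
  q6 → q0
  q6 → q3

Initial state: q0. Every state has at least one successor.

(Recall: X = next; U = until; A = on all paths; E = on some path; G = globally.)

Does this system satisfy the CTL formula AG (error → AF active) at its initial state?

States satisfying error → AF active: {q0, q1, q2, q3, q5, q6}.
States satisfying AG (error → AF active): ∅.
q4 is reachable from q0 and violates error → AF active, so AG fails at q0.
q0 ∉ Sat(AG (error → AF active)).

No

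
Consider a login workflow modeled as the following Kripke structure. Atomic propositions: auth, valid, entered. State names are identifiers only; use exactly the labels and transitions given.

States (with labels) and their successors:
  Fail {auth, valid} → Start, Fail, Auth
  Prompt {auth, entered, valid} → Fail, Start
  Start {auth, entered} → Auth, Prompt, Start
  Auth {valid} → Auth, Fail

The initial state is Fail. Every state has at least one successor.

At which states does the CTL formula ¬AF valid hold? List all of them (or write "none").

States satisfying valid: {Fail, Prompt, Auth}.
States satisfying AF valid: {Fail, Prompt, Auth}.
States satisfying ¬AF valid: {Start}.

{Start}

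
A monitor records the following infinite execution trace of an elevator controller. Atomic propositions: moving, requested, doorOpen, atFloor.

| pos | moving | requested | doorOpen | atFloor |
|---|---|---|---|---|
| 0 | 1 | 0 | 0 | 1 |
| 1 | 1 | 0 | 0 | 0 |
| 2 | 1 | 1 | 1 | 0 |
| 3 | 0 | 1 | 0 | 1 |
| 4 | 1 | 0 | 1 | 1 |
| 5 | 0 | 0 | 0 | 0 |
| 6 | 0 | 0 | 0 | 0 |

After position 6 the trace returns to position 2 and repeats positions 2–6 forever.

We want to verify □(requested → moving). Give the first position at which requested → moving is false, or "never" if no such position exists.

3

Check requested → moving at each position in order: 0 ✓, 1 ✓, 2 ✓.
At position 3 the labels are {atFloor, requested}, so requested → moving is false there. This is the first violation.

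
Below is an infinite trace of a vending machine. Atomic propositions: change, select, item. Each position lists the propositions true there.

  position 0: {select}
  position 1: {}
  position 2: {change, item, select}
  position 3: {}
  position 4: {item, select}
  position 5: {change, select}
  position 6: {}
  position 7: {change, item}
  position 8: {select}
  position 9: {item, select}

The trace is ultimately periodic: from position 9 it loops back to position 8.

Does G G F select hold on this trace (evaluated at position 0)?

Yes

G F select holds at every position 0..9, and those are all positions ever visited, so G G F select holds.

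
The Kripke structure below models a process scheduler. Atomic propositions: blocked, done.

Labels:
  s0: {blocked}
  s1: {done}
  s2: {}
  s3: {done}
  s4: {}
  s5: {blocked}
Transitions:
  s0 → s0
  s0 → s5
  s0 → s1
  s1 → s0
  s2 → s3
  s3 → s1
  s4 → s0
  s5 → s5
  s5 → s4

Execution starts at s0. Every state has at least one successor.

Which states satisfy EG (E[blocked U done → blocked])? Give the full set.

{s0, s4, s5}

States satisfying E[blocked U done → blocked]: {s0, s2, s4, s5}.
States satisfying EG (E[blocked U done → blocked]): {s0, s4, s5}.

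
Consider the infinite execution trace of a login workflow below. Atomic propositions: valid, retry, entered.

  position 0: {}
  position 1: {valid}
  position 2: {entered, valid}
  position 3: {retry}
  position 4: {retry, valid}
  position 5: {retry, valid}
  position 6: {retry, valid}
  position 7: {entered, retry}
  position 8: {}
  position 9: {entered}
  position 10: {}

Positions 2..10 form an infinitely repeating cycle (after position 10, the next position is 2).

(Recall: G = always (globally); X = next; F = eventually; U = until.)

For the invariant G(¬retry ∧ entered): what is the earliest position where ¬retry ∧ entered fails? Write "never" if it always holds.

0

At position 0 the labels are {}, so ¬retry ∧ entered is false there. This is the first violation.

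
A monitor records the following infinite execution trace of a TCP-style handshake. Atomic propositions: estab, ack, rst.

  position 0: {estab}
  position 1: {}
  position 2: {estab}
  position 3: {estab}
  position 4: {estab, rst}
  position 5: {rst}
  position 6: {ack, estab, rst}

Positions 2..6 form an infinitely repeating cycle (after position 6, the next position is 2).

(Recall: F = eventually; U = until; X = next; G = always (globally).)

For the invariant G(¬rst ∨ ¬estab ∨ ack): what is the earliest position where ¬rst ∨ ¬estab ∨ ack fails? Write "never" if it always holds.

Check ¬rst ∨ ¬estab ∨ ack at each position in order: 0 ✓, 1 ✓, 2 ✓, 3 ✓.
At position 4 the labels are {estab, rst}, so ¬rst ∨ ¬estab ∨ ack is false there. This is the first violation.

4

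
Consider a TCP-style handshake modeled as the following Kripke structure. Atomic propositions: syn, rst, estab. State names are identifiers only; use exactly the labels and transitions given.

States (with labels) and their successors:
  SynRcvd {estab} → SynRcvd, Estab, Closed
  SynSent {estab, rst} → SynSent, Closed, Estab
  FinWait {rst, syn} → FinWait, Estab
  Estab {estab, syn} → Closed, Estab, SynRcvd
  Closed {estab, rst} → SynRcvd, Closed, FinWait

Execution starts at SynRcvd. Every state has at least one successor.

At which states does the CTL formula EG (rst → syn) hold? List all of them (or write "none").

States satisfying rst → syn: {SynRcvd, FinWait, Estab}.
States satisfying EG (rst → syn): {SynRcvd, FinWait, Estab}.

{SynRcvd, FinWait, Estab}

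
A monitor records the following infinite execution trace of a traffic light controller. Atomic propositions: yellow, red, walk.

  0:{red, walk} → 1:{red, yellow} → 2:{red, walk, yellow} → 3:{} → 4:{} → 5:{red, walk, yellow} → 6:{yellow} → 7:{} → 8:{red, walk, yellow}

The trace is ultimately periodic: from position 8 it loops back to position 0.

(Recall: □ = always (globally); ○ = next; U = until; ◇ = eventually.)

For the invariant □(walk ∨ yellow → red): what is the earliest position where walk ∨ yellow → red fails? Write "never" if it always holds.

Check walk ∨ yellow → red at each position in order: 0 ✓, 1 ✓, 2 ✓, 3 ✓, 4 ✓, 5 ✓.
At position 6 the labels are {yellow}, so walk ∨ yellow → red is false there. This is the first violation.

6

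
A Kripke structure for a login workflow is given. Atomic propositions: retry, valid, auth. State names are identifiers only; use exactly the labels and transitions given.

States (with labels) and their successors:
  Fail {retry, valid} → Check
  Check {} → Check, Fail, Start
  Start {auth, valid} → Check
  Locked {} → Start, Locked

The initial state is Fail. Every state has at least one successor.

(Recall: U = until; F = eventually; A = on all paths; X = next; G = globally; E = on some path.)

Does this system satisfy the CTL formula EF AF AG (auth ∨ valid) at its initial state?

Violated

States satisfying AF AG (auth ∨ valid): ∅.
States satisfying EF AF AG (auth ∨ valid): ∅.
No suitable path/successor from Fail witnesses the formula.
Fail ∉ Sat(EF AF AG (auth ∨ valid)).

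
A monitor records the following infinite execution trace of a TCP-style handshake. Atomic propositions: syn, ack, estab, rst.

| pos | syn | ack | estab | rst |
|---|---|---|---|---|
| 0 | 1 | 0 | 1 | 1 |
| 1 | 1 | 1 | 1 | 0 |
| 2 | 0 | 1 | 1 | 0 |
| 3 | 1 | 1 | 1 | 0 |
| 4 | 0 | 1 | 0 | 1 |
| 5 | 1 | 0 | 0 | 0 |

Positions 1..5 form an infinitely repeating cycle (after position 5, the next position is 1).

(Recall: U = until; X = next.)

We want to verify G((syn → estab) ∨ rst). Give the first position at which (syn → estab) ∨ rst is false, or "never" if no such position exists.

5

Check (syn → estab) ∨ rst at each position in order: 0 ✓, 1 ✓, 2 ✓, 3 ✓, 4 ✓.
At position 5 the labels are {syn}, so (syn → estab) ∨ rst is false there. This is the first violation.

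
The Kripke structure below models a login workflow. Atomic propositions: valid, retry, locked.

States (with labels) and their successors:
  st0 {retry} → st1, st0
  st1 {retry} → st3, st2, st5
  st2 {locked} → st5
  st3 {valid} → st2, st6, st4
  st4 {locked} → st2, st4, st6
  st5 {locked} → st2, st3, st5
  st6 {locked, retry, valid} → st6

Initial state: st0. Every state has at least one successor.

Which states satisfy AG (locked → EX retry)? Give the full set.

{st6}

States satisfying locked → EX retry: {st0, st1, st3, st4, st6}.
States satisfying AG (locked → EX retry): {st6}.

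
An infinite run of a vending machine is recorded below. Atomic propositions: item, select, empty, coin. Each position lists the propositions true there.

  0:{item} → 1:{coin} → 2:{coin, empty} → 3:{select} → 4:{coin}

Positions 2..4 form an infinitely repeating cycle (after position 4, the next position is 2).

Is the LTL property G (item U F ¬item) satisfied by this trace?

item U F ¬item holds at every position 0..4, and those are all positions ever visited, so G (item U F ¬item) holds.

Satisfied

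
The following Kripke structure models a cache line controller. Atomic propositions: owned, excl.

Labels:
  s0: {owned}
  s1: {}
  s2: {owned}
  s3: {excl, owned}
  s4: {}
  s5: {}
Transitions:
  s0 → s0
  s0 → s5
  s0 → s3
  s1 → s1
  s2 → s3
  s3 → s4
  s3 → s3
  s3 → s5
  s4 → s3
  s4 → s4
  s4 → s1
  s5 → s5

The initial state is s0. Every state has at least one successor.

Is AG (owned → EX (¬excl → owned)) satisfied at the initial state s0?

Satisfied

States satisfying owned → EX (¬excl → owned): {s0, s1, s2, s3, s4, s5}.
States satisfying AG (owned → EX (¬excl → owned)): {s0, s1, s2, s3, s4, s5}.
Every state reachable from s0 satisfies owned → EX (¬excl → owned).
s0 ∈ Sat(AG (owned → EX (¬excl → owned))).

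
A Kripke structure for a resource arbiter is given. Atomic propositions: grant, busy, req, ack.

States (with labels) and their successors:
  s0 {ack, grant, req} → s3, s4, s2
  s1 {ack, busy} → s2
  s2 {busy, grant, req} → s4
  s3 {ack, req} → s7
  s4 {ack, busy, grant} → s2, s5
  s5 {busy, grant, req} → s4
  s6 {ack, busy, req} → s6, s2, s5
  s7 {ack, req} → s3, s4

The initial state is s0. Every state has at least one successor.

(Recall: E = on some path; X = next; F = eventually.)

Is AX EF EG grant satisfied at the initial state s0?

States satisfying EF EG grant: {s0, s1, s2, s3, s4, s5, s6, s7}.
States satisfying AX EF EG grant: {s0, s1, s2, s3, s4, s5, s6, s7}.
s0 ∈ Sat(AX EF EG grant).

Yes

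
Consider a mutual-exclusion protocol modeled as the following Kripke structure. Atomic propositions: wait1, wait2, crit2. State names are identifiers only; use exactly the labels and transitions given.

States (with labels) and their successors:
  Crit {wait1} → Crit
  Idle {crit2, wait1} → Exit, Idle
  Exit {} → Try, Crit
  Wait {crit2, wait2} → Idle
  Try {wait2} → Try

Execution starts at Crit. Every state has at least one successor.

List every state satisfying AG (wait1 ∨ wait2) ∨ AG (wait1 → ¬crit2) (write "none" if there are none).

States satisfying wait1 ∨ wait2: {Crit, Idle, Wait, Try}.
States satisfying AG (wait1 ∨ wait2): {Crit, Try}.
States satisfying wait1 → ¬crit2: {Crit, Exit, Wait, Try}.
States satisfying AG (wait1 → ¬crit2): {Crit, Exit, Try}.
States satisfying AG (wait1 ∨ wait2) ∨ AG (wait1 → ¬crit2): {Crit, Exit, Try}.

{Crit, Exit, Try}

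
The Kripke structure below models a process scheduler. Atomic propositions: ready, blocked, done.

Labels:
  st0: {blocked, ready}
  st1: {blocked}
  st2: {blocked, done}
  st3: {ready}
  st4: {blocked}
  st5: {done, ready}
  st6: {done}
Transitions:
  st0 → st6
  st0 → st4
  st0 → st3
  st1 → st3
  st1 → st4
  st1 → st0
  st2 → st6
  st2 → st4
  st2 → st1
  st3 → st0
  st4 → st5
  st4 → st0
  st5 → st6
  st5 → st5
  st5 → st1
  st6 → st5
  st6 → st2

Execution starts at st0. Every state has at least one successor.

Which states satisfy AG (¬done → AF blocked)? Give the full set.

States satisfying ¬done → AF blocked: {st0, st1, st2, st3, st4, st5, st6}.
States satisfying AG (¬done → AF blocked): {st0, st1, st2, st3, st4, st5, st6}.

{st0, st1, st2, st3, st4, st5, st6}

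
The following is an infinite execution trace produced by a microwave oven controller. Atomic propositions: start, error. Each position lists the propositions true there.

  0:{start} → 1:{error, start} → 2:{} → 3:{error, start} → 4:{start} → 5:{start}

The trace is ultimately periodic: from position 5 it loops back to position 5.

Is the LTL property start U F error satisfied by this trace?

Walking from position 0: F error first holds at position 0, and start holds at every earlier position along the way, so start U F error holds.

Yes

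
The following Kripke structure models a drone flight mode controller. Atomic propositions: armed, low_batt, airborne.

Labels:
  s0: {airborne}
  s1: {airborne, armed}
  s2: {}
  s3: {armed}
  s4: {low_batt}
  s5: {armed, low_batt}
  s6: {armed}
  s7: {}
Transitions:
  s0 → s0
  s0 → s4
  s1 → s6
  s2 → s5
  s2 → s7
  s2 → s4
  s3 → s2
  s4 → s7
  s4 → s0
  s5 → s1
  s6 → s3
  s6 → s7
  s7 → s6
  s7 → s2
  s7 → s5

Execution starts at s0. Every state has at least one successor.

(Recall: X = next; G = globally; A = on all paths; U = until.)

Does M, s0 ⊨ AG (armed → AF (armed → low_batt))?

Holds

States satisfying armed → AF (armed → low_batt): {s0, s1, s2, s3, s4, s5, s6, s7}.
States satisfying AG (armed → AF (armed → low_batt)): {s0, s1, s2, s3, s4, s5, s6, s7}.
Every state reachable from s0 satisfies armed → AF (armed → low_batt).
s0 ∈ Sat(AG (armed → AF (armed → low_batt))).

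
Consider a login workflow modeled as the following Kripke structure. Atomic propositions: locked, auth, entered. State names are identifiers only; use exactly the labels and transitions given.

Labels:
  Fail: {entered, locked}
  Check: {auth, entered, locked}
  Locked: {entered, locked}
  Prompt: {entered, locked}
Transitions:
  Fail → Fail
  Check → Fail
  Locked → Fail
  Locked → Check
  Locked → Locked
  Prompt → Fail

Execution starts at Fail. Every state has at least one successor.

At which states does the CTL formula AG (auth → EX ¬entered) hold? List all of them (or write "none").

States satisfying auth → EX ¬entered: {Fail, Locked, Prompt}.
States satisfying AG (auth → EX ¬entered): {Fail, Prompt}.

{Fail, Prompt}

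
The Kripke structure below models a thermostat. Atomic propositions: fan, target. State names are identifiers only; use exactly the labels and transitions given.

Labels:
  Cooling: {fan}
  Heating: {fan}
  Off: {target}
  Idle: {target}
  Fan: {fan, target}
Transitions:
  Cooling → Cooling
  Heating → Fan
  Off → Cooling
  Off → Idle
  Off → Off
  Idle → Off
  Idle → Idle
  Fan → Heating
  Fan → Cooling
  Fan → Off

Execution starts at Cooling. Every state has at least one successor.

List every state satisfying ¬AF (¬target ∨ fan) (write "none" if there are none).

States satisfying ¬target ∨ fan: {Cooling, Heating, Fan}.
States satisfying AF (¬target ∨ fan): {Cooling, Heating, Fan}.
States satisfying ¬AF (¬target ∨ fan): {Off, Idle}.

{Off, Idle}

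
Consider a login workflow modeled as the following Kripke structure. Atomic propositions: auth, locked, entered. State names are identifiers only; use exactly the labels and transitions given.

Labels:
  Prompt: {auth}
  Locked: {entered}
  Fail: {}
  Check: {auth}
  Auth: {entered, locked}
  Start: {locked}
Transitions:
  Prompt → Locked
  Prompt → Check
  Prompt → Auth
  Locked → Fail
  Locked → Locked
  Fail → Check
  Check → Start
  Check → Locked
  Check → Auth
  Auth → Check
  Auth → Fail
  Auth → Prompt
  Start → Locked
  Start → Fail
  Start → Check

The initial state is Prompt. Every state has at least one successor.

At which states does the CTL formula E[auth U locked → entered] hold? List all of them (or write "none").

{Prompt, Locked, Fail, Check, Auth}

States satisfying auth: {Prompt, Check}.
States satisfying locked → entered: {Prompt, Locked, Fail, Check, Auth}.
States satisfying E[auth U locked → entered]: {Prompt, Locked, Fail, Check, Auth}.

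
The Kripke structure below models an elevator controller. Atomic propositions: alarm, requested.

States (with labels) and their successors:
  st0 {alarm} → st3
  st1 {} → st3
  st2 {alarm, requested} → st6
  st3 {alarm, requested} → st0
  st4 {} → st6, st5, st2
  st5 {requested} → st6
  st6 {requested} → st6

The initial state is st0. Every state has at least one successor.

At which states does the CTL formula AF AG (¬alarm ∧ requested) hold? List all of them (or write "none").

States satisfying AG (¬alarm ∧ requested): {st5, st6}.
States satisfying AF AG (¬alarm ∧ requested): {st2, st4, st5, st6}.

{st2, st4, st5, st6}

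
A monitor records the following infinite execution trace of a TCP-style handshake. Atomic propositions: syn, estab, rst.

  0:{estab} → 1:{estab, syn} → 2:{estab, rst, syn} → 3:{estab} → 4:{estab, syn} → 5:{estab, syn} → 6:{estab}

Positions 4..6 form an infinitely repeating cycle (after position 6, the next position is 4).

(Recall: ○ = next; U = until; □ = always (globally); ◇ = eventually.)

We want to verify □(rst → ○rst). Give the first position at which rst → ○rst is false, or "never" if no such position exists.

Check rst → ○rst at each position in order: 0 ✓, 1 ✓.
At position 2 the labels are {estab, rst, syn} and the next position 3 has {estab}, so rst → ○rst is false there. This is the first violation.

2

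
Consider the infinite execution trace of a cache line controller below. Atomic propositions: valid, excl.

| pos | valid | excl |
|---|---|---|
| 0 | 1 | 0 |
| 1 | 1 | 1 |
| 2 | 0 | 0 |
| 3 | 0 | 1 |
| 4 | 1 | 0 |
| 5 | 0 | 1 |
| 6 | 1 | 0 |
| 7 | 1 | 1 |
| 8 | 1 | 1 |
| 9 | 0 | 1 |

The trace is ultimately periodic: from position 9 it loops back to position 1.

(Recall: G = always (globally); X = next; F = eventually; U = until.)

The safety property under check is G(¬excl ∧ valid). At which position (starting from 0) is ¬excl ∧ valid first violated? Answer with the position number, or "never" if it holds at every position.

Check ¬excl ∧ valid at each position in order: 0 ✓.
At position 1 the labels are {excl, valid}, so ¬excl ∧ valid is false there. This is the first violation.

1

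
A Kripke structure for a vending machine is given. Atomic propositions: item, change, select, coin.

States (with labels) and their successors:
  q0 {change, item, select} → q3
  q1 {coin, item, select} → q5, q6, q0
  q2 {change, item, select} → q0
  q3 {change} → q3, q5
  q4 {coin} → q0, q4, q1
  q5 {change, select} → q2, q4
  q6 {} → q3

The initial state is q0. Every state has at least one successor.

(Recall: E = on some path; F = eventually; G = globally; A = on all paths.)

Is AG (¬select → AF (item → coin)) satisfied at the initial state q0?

States satisfying ¬select → AF (item → coin): {q0, q1, q2, q3, q4, q5, q6}.
States satisfying AG (¬select → AF (item → coin)): {q0, q1, q2, q3, q4, q5, q6}.
Every state reachable from q0 satisfies ¬select → AF (item → coin).
q0 ∈ Sat(AG (¬select → AF (item → coin))).

Satisfied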